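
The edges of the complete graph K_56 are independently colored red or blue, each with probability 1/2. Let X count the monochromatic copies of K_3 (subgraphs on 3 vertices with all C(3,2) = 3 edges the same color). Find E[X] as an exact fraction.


Let X = Σ_S X_S over the C(56, 3) = 27720 subsets S of size 3, where X_S = 1 if the K_3 on S is monochromatic.
For a fixed S, the K_3 on S has C(3, 2) = 3 edges. P[all 3 edges red] = (1/2)^3, and likewise for blue, so P[monochromatic] = 2·(1/2)^3 = 2^{1 − 3} = 1/4.
Summing: E[X] = C(56, 3) · 2^{1 − 3} = 27720 · 1/4 = 6930.
Numerically: E[X] ≈ 6930.000.

E[X] = C(56,3)·2^(1−C(3,2)) = 6930 ≈ 6930.000.


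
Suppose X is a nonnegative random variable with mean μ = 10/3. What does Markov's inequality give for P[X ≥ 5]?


μ = E[X] = 10/3, a = 5.
Markov: P[X ≥ 5] ≤ μ/a = (10/3)/5 = 2/3.
Numerically: ≈ 0.666667.
(Since a = 5 > μ = 3.333333, the bound 2/3 is < 1 and informative.)

P[X ≥ 5] ≤ 2/3 ≈ 0.666667.


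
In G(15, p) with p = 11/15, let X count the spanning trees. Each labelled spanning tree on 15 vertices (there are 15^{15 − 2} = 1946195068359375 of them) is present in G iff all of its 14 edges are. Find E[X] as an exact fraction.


K_15 has 15^{15 − 2} = 1946195068359375 labelled spanning trees.
For each such spanning tree H, let X_H = 1 if all 14 edges of H are present in G. Then P[X_H = 1] = p^{14} = (11/15)^{14} = 379749833583241/29192926025390625.
By linearity of expectation: E[X] = Σ_H E[X_H] = 1946195068359375 · p^{14} = 1946195068359375 · 379749833583241/29192926025390625 = 379749833583241/15.
Numerically: E[X] ≈ 2.53e+13.

E[X] = 1946195068359375 · (11/15)^{14} = 379749833583241/15 ≈ 2.53e+13.


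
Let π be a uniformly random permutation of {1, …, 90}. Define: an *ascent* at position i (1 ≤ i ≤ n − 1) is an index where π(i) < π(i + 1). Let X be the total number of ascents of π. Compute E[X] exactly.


Write X = Σ X_I over i = 1, …, 89, with X_I the indicator of one ascent.
There are 89 indicators.
For each fixed i, the pair (π(i), π(i+1)) is a uniformly random ordered pair of distinct values from {1, …, 90}; by symmetry P[π(i) < π(i+1)] = 1/2.
By linearity: E[X] = 89 · (1/2) = (90 − 1) · (1/2) = 89/2 ≈ 44.5000.

E[X] = 89/2 = 44.5000.


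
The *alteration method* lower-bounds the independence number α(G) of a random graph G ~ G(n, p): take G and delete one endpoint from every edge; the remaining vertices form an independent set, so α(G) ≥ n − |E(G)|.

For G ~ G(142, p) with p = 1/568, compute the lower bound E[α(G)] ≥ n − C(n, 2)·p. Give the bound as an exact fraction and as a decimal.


E[|E(G)|] = C(142, 2)·p = 10011 · (1/568) = 141/8.
E[α(G)] ≥ n − E[|E(G)|] = 142 − 141/8 = 995/8.
Numerically: ≈ 124.3750.
(This is only a lower bound; the true E[α(G)] may be larger.)

E[α(G)] ≥ 995/8 ≈ 124.3750.


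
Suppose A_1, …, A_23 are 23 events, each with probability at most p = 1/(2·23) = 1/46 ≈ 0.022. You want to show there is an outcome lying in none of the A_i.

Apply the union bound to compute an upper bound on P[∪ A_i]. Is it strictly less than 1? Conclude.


Union bound: P[∪_{i=1}^{23} A_i] ≤ Σ_i P[A_i] ≤ 23·p = 23·(1/46) = 1/2.
Numerically: 1/2 ≈ 0.500.
Is 1/2 < 1? YES.
Since P[∪ A_i] ≤ 1/2 < 1, the complement has P[∩ A_i^c] ≥ 1 − 1/2 = 1/2 > 0, so some outcome avoids every A_i.

23·p = 1/2 ≈ 0.500; existence CERTIFIED by the union bound.


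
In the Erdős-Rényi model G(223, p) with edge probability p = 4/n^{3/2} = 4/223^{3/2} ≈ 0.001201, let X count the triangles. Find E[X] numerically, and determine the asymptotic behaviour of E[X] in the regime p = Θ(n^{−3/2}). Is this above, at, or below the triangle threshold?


Number of potential triangles: C(223, 3) = 1823471.
Each occurs with probability p³ ≈ (0.001201)³ ≈ 1.733038e-09.
By linearity: E[X] = C(223, 3)·p³ ≈ 1823471 · 1.733038e-09 ≈ 0.0032.
Since α = 3/2 > 1, p = c/n^{3/2} = o(1/n) is below the triangle threshold p ~ 1/n. Asymptotically E[X] ~ (c³/6)·n^{3(1−α)} = (4³/6)·n^{-1.5} → 0, so by Markov's inequality G has no triangles w.h.p.

E[X] ≈ 0.0032; in regime p = Θ(1/n^{3/2}) E[X] tends to 0 (below the triangle threshold p ~ 1/n).


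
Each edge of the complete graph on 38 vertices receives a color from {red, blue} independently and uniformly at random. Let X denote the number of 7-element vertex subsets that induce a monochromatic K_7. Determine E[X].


Let X = Σ_S X_S over the C(38, 7) = 12620256 subsets S of size 7, where X_S = 1 if the K_7 on S is monochromatic.
For a fixed S, the K_7 on S has C(7, 2) = 21 edges. P[all 21 edges red] = (1/2)^21, and likewise for blue, so P[monochromatic] = 2·(1/2)^21 = 2^{1 − 21} = 1/1048576.
By linearity of expectation: E[X] = C(38, 7) · 2^{1 − 21} = 12620256 · 1/1048576 = 394383/32768.
Numerically: E[X] ≈ 12.03561.

E[X] = C(38,7)·2^(1−C(7,2)) = 394383/32768 ≈ 12.03561.


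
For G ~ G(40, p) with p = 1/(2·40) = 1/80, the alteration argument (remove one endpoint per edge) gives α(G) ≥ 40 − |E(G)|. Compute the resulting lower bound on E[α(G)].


E[|E(G)|] = C(40, 2)·p = 780 · (1/80) = 39/4.
E[α(G)] ≥ n − E[|E(G)|] = 40 − 39/4 = 121/4.
Numerically: ≈ 30.250000.
(This is only a lower bound; the true E[α(G)] may be larger.)

E[α(G)] ≥ 121/4 ≈ 30.250000.


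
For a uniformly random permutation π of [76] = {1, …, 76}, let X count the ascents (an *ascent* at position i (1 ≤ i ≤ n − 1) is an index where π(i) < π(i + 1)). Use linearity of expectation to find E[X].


Write X = Σ X_I over i = 1, …, 75, with X_I the indicator of one ascent.
There are 75 indicators.
For each fixed i, the pair (π(i), π(i+1)) is a uniformly random ordered pair of distinct values from {1, …, 76}; by symmetry P[π(i) < π(i+1)] = 1/2.
By linearity: E[X] = 75 · (1/2) = (76 − 1) · (1/2) = 75/2 ≈ 37.500.

E[X] = 75/2 = 37.500.


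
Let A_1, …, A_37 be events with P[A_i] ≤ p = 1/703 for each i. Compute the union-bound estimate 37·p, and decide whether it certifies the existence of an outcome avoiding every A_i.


Union bound: P[∪_{i=1}^{37} A_i] ≤ Σ_i P[A_i] ≤ 37·p = 37·(1/703) = 1/19.
Numerically: 1/19 ≈ 0.05263.
Is 1/19 < 1? YES.
Since P[∪ A_i] ≤ 1/19 < 1, the complement has P[∩ A_i^c] ≥ 1 − 1/19 = 18/19 > 0, so some outcome avoids every A_i.

37·p = 1/19 ≈ 0.05263; existence CERTIFIED by the union bound.


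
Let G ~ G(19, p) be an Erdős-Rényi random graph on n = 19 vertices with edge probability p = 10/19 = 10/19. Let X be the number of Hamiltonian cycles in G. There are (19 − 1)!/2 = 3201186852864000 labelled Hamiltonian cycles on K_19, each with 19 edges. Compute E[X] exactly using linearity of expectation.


K_19 has (19 − 1)!/2 = 3201186852864000 labelled Hamiltonian cycles.
For each such Hamiltonian cycle H, let X_H = 1 if all 19 edges of H are present in G. Then P[X_H = 1] = p^{19} = (10/19)^{19} = 10000000000000000000/1978419655660313589123979.
By linearity: E[X] = Σ_H E[X_H] = 3201186852864000 · p^{19} = 3201186852864000 · 10000000000000000000/1978419655660313589123979 = 32011868528640000000000000000000000/1978419655660313589123979.
Numerically: E[X] ≈ 1.6181e+10.

E[X] = 3201186852864000 · (10/19)^{19} = 32011868528640000000000000000000000/1978419655660313589123979 ≈ 1.6181e+10.


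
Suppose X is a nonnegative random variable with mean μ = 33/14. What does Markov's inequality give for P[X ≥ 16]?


μ = E[X] = 33/14, a = 16.
Markov: P[X ≥ 16] ≤ μ/a = (33/14)/16 = 33/224.
Numerically: ≈ 0.147.
(Since a = 16 > μ = 2.357, the bound 33/224 is < 1 and informative.)

P[X ≥ 16] ≤ 33/224 ≈ 0.147.


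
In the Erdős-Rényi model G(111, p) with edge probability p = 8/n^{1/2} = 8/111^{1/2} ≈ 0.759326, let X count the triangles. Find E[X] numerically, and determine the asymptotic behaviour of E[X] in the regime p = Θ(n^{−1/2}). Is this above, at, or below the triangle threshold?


Number of potential triangles: C(111, 3) = 221815.
Each occurs with probability p³ ≈ (0.759326)³ ≈ 4.37809814e-01.
By linearity: E[X] = C(111, 3)·p³ ≈ 221815 · 4.37809814e-01 ≈ 97112.783949.
Since α = 1/2 < 1, p = c/n^{1/2} ≫ 1/n is above the triangle threshold p ~ 1/n. Asymptotically E[X] ~ (c³/6)·n^{3(1−α)} = (8³/6)·n^{1.5} → ∞; triangles are abundant w.h.p.

E[X] ≈ 97112.783949; in regime p = Θ(1/n^{1/2}) E[X] diverges (above the triangle threshold p ~ 1/n).


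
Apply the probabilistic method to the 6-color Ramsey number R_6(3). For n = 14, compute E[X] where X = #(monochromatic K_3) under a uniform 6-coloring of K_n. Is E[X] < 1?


E[X] = C(14, 3) · 6^{1 − 3} = 364 · 6^{−2} = 364/36.
As a reduced fraction: E[X] = 91/9 ≈ 10.1111.
Is E[X] < 1? NO.
Since E[X] ≥ 1, the first-moment bound is inconclusive at n = 14; it does NOT by itself certify R_6(3) > 14.

E[X] = 91/9 ≈ 10.1111; E[X] ≥ 1; first-moment method inconclusive here.


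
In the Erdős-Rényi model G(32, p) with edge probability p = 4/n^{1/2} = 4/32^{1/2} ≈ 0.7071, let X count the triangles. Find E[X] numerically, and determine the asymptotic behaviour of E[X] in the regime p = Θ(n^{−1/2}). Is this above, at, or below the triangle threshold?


Number of potential triangles: C(32, 3) = 4960.
Each occurs with probability p³ ≈ (0.7071)³ ≈ 3.535534e-01.
By linearity: E[X] = C(32, 3)·p³ ≈ 4960 · 3.535534e-01 ≈ 1753.6248.
Since α = 1/2 < 1, p = c/n^{1/2} ≫ 1/n is above the triangle threshold p ~ 1/n. Asymptotically E[X] ~ (c³/6)·n^{3(1−α)} = (4³/6)·n^{1.5} → ∞; triangles are abundant w.h.p.

E[X] ≈ 1753.6248; in regime p = Θ(1/n^{1/2}) E[X] diverges (above the triangle threshold p ~ 1/n).


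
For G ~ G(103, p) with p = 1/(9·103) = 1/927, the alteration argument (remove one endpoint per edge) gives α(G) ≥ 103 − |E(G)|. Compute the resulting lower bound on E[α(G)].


E[|E(G)|] = C(103, 2)·p = 5253 · (1/927) = 17/3.
E[α(G)] ≥ n − E[|E(G)|] = 103 − 17/3 = 292/3.
Numerically: ≈ 97.3333.
(This is only a lower bound; the true E[α(G)] may be larger.)

E[α(G)] ≥ 292/3 ≈ 97.3333.


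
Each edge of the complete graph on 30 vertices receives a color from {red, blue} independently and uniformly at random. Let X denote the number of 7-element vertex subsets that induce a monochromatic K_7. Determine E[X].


Let X = Σ_S X_S over the C(30, 7) = 2035800 subsets S of size 7, where X_S = 1 if the K_7 on S is monochromatic.
For a fixed S, the K_7 on S has C(7, 2) = 21 edges. P[all 21 edges red] = (1/2)^21, and likewise for blue, so P[monochromatic] = 2·(1/2)^21 = 2^{1 − 21} = 1/1048576.
By linearity: E[X] = C(30, 7) · 2^{1 − 21} = 2035800 · 1/1048576 = 254475/131072.
Numerically: E[X] ≈ 1.9415.

E[X] = C(30,7)·2^(1−C(7,2)) = 254475/131072 ≈ 1.9415.


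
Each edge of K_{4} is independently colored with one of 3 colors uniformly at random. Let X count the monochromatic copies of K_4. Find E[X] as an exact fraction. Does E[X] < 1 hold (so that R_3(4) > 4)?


E[X] = C(4, 4) · 3^{1 − 6} = 1 · 3^{−5} = 1/243.
As a reduced fraction: E[X] = 1/243 ≈ 0.0041152.
Is E[X] < 1? YES.
Since E[X] < 1, there exists a 3-coloring of K_{4} with no monochromatic K_4; hence R_3(4) > 4.

E[X] = 1/243 ≈ 0.0041152; E[X] < 1, so R_3(4) > 4.


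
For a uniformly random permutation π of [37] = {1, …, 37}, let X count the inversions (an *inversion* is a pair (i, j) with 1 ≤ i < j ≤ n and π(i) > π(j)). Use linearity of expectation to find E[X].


Write X = Σ X_I over the C(37, 2) = 666 pairs i < j, with X_I the indicator of one inversion.
There are 666 indicators.
For each fixed pair i < j, the values π(i) and π(j) are two distinct elements of {1, …, 37} in uniformly random order; by symmetry P[π(i) > π(j)] = 1/2.
By linearity: E[X] = 666 · (1/2) = C(37, 2) · (1/2) = 666/2 = 333 ≈ 333.000.

E[X] = 333 = 333.000.


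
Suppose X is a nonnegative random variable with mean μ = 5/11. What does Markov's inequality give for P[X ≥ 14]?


μ = E[X] = 5/11, a = 14.
Markov: P[X ≥ 14] ≤ μ/a = (5/11)/14 = 5/154.
Numerically: ≈ 0.03247.
(Since a = 14 > μ = 0.45455, the bound 5/154 is < 1 and informative.)

P[X ≥ 14] ≤ 5/154 ≈ 0.03247.


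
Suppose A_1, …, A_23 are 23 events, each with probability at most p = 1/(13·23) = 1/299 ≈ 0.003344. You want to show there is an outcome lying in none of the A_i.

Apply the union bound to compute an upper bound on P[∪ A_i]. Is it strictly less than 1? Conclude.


Union bound: P[∪_{i=1}^{23} A_i] ≤ Σ_i P[A_i] ≤ 23·p = 23·(1/299) = 1/13.
Numerically: 1/13 ≈ 0.076923.
Is 1/13 < 1? YES.
Since P[∪ A_i] ≤ 1/13 < 1, the complement has P[∩ A_i^c] ≥ 1 − 1/13 = 12/13 > 0, so some outcome avoids every A_i.

23·p = 1/13 ≈ 0.076923; existence CERTIFIED by the union bound.


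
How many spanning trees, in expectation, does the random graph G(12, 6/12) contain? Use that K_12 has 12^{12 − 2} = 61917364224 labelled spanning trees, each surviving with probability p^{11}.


K_12 has 12^{12 − 2} = 61917364224 labelled spanning trees.
For each such spanning tree H, let X_H = 1 if all 11 edges of H are present in G. Then P[X_H = 1] = p^{11} = (1/2)^{11} = 1/2048.
By linearity: E[X] = Σ_H E[X_H] = 61917364224 · p^{11} = 61917364224 · 1/2048 = 30233088.
Numerically: E[X] ≈ 3.023e+07.

E[X] = 61917364224 · (1/2)^{11} = 30233088 ≈ 3.023e+07.


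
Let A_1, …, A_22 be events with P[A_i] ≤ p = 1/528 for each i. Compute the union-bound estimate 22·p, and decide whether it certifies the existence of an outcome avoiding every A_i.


Union bound: P[∪_{i=1}^{22} A_i] ≤ Σ_i P[A_i] ≤ 22·p = 22·(1/528) = 1/24.
Numerically: 1/24 ≈ 0.0416667.
Is 1/24 < 1? YES.
Since P[∪ A_i] ≤ 1/24 < 1, the complement has P[∩ A_i^c] ≥ 1 − 1/24 = 23/24 > 0, so some outcome avoids every A_i.

22·p = 1/24 ≈ 0.0416667; existence CERTIFIED by the union bound.


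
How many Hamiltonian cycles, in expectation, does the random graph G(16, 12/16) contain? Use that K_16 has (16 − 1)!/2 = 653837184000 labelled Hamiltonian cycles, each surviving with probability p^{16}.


K_16 has (16 − 1)!/2 = 653837184000 labelled Hamiltonian cycles.
For each such Hamiltonian cycle H, let X_H = 1 if all 16 edges of H are present in G. Then P[X_H = 1] = p^{16} = (3/4)^{16} = 43046721/4294967296.
Summing the indicators: E[X] = Σ_H E[X_H] = 653837184000 · p^{16} = 653837184000 · 43046721/4294967296 = 27485885585032875/4194304.
Numerically: E[X] ≈ 6.553e+09.

E[X] = 653837184000 · (3/4)^{16} = 27485885585032875/4194304 ≈ 6.553e+09.


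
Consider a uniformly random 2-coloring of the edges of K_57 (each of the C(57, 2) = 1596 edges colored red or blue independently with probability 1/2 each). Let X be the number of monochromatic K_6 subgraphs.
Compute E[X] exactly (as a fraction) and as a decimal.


Let X = Σ_S X_S over the C(57, 6) = 36288252 subsets S of size 6, where X_S = 1 if the K_6 on S is monochromatic.
For a fixed S, the K_6 on S has C(6, 2) = 15 edges. P[all 15 edges red] = (1/2)^15, and likewise for blue, so P[monochromatic] = 2·(1/2)^15 = 2^{1 − 15} = 1/16384.
By linearity: E[X] = C(57, 6) · 2^{1 − 15} = 36288252 · 1/16384 = 9072063/4096.
Numerically: E[X] ≈ 2214.8591.

E[X] = C(57,6)·2^(1−C(6,2)) = 9072063/4096 ≈ 2214.8591.


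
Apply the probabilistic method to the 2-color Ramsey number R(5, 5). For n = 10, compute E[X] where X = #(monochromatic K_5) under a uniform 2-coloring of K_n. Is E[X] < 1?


E[X] = C(10, 5) · 2^{1 − 10} = 252 · 2^{−9} = 252/512.
As a reduced fraction: E[X] = 63/128 ≈ 0.492.
Is E[X] < 1? YES.
Since E[X] < 1, there exists a 2-coloring of K_{10} with no monochromatic K_5; hence R(5, 5) > 10.

E[X] = 63/128 ≈ 0.492; E[X] < 1, so R(5, 5) > 10.


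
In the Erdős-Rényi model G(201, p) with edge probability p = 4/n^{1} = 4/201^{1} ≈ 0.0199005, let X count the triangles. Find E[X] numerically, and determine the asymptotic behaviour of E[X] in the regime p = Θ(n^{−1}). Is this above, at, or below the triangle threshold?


Number of potential triangles: C(201, 3) = 1333300.
Each occurs with probability p³ ≈ (0.0199005)³ ≈ 7.88119007e-06.
By linearity: E[X] = C(201, 3)·p³ ≈ 1333300 · 7.88119007e-06 ≈ 10.507991.
Here α = 1, so p = 4/n is exactly at the triangle threshold p ~ 1/n. Asymptotically E[X] → c³/6 = 4³/6 = 32/3 ≈ 10.666667, a bounded constant. In this regime the triangle count is asymptotically Poisson(c³/6).

E[X] ≈ 10.507991; in regime p = Θ(1/n^{1}) E[X] stays bounded (at the triangle threshold p ~ 1/n).


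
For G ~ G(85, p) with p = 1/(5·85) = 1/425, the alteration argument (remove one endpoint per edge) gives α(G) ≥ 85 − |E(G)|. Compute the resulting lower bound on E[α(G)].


E[|E(G)|] = C(85, 2)·p = 3570 · (1/425) = 42/5.
E[α(G)] ≥ n − E[|E(G)|] = 85 − 42/5 = 383/5.
Numerically: ≈ 76.60000.
(This is only a lower bound; the true E[α(G)] may be larger.)

E[α(G)] ≥ 383/5 ≈ 76.60000.


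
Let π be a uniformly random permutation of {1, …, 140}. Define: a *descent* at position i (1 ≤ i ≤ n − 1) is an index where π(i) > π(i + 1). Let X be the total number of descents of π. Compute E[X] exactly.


Write X = Σ X_I over i = 1, …, 139, with X_I the indicator of one descent.
There are 139 indicators.
For each fixed i, the pair (π(i), π(i+1)) is a uniformly random ordered pair of distinct values from {1, …, 140}; by symmetry P[π(i) > π(i+1)] = 1/2.
By linearity: E[X] = 139 · (1/2) = (140 − 1) · (1/2) = 139/2 ≈ 69.50000.

E[X] = 139/2 = 69.50000.


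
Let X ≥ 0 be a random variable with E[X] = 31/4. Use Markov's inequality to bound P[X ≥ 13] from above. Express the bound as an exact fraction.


μ = E[X] = 31/4, a = 13.
Markov: P[X ≥ 13] ≤ μ/a = (31/4)/13 = 31/52.
Numerically: ≈ 0.596.
(Since a = 13 > μ = 7.750, the bound 31/52 is < 1 and informative.)

P[X ≥ 13] ≤ 31/52 ≈ 0.596.


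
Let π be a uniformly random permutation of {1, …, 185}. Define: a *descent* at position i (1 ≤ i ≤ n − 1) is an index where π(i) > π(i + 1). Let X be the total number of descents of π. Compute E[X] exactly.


Write X = Σ X_I over i = 1, …, 184, with X_I the indicator of one descent.
There are 184 indicators.
For each fixed i, the pair (π(i), π(i+1)) is a uniformly random ordered pair of distinct values from {1, …, 185}; by symmetry P[π(i) > π(i+1)] = 1/2.
By linearity: E[X] = 184 · (1/2) = (185 − 1) · (1/2) = 92 ≈ 92.000.

E[X] = 92 = 92.000.


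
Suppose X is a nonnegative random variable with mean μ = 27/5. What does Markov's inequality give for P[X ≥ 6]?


μ = E[X] = 27/5, a = 6.
Markov: P[X ≥ 6] ≤ μ/a = (27/5)/6 = 9/10.
Numerically: ≈ 0.9000.
(Since a = 6 > μ = 5.4000, the bound 9/10 is < 1 and informative.)

P[X ≥ 6] ≤ 9/10 ≈ 0.9000.


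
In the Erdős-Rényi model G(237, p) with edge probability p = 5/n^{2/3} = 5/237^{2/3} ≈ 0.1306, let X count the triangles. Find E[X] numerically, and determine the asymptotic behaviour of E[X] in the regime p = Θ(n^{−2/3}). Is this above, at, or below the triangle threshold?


Number of potential triangles: C(237, 3) = 2190670.
Each occurs with probability p³ ≈ (0.1306)³ ≈ 2.225427e-03.
By linearity: E[X] = C(237, 3)·p³ ≈ 2190670 · 2.225427e-03 ≈ 4875.1758.
Since α = 2/3 < 1, p = c/n^{2/3} ≫ 1/n is above the triangle threshold p ~ 1/n. Asymptotically E[X] ~ (c³/6)·n^{3(1−α)} = (5³/6)·n^{1} → ∞; triangles are abundant w.h.p.

E[X] ≈ 4875.1758; in regime p = Θ(1/n^{2/3}) E[X] diverges (above the triangle threshold p ~ 1/n).


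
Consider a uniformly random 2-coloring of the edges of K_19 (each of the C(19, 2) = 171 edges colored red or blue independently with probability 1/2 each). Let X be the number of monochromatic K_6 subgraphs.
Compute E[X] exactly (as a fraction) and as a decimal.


Let X = Σ_S X_S over the C(19, 6) = 27132 subsets S of size 6, where X_S = 1 if the K_6 on S is monochromatic.
For a fixed S, the K_6 on S has C(6, 2) = 15 edges. P[all 15 edges red] = (1/2)^15, and likewise for blue, so P[monochromatic] = 2·(1/2)^15 = 2^{1 − 15} = 1/16384.
By linearity: E[X] = C(19, 6) · 2^{1 − 15} = 27132 · 1/16384 = 6783/4096.
Numerically: E[X] ≈ 1.656.

E[X] = C(19,6)·2^(1−C(6,2)) = 6783/4096 ≈ 1.656.


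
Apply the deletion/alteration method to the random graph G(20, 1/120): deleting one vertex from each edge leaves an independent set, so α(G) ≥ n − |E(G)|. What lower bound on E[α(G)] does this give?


E[|E(G)|] = C(20, 2)·p = 190 · (1/120) = 19/12.
E[α(G)] ≥ n − E[|E(G)|] = 20 − 19/12 = 221/12.
Numerically: ≈ 18.41667.
(This is only a lower bound; the true E[α(G)] may be larger.)

E[α(G)] ≥ 221/12 ≈ 18.41667.


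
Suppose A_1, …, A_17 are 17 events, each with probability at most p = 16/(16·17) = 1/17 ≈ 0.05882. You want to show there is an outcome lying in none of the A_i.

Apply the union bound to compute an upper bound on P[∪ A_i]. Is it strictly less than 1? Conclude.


Union bound: P[∪_{i=1}^{17} A_i] ≤ Σ_i P[A_i] ≤ 17·p = 17·(1/17) = 1.
Numerically: 1 ≈ 1.00000.
Is 1 < 1? NO.
Since the bound 1 is ≥ 1, the union bound is uninformative here; it does NOT by itself certify existence.

17·p = 1 ≈ 1.00000; existence NOT certified by the union bound.


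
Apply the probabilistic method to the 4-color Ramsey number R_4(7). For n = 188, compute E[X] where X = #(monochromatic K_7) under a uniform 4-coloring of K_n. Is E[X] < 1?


E[X] = C(188, 7) · 4^{1 − 21} = 1470936391496 · 4^{−20} = 1470936391496/1099511627776.
As a reduced fraction: E[X] = 183867048937/137438953472 ≈ 1.3378089.
Is E[X] < 1? NO.
Since E[X] ≥ 1, the first-moment bound is inconclusive at n = 188; it does NOT by itself certify R_4(7) > 188.

E[X] = 183867048937/137438953472 ≈ 1.3378089; E[X] ≥ 1; first-moment method inconclusive here.


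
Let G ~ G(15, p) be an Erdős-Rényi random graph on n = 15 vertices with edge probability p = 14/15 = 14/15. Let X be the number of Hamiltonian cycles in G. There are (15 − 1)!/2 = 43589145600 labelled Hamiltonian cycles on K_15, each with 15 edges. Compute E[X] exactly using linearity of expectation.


K_15 has (15 − 1)!/2 = 43589145600 labelled Hamiltonian cycles.
For each such Hamiltonian cycle H, let X_H = 1 if all 15 edges of H are present in G. Then P[X_H = 1] = p^{15} = (14/15)^{15} = 155568095557812224/437893890380859375.
By linearity: E[X] = Σ_H E[X_H] = 43589145600 · p^{15} = 43589145600 · 155568095557812224/437893890380859375 = 1116227221067356419653632/72081298828125.
Numerically: E[X] ≈ 1.549e+10.

E[X] = 43589145600 · (14/15)^{15} = 1116227221067356419653632/72081298828125 ≈ 1.549e+10.


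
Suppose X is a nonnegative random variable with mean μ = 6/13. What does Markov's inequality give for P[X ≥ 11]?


μ = E[X] = 6/13, a = 11.
Markov: P[X ≥ 11] ≤ μ/a = (6/13)/11 = 6/143.
Numerically: ≈ 0.04196.
(Since a = 11 > μ = 0.46154, the bound 6/143 is < 1 and informative.)

P[X ≥ 11] ≤ 6/143 ≈ 0.04196.


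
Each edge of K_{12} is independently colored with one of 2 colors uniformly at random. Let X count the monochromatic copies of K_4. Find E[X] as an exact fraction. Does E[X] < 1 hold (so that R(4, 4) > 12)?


E[X] = C(12, 4) · 2^{1 − 6} = 495 · 2^{−5} = 495/32.
As a reduced fraction: E[X] = 495/32 ≈ 15.46875.
Is E[X] < 1? NO.
Since E[X] ≥ 1, the first-moment bound is inconclusive at n = 12; it does NOT by itself certify R(4, 4) > 12.

E[X] = 495/32 ≈ 15.46875; E[X] ≥ 1; first-moment method inconclusive here.


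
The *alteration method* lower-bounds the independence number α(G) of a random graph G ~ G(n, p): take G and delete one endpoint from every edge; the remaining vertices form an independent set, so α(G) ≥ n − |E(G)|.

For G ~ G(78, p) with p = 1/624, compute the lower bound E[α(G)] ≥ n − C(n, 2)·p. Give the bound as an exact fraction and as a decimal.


E[|E(G)|] = C(78, 2)·p = 3003 · (1/624) = 77/16.
E[α(G)] ≥ n − E[|E(G)|] = 78 − 77/16 = 1171/16.
Numerically: ≈ 73.1875.
(This is only a lower bound; the true E[α(G)] may be larger.)

E[α(G)] ≥ 1171/16 ≈ 73.1875.


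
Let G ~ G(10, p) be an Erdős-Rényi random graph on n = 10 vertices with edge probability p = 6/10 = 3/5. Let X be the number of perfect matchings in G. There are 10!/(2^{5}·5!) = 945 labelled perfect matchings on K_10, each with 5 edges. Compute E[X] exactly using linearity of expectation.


K_10 has 10!/(2^{5}·5!) = 945 labelled perfect matchings.
For each such perfect matching H, let X_H = 1 if all 5 edges of H are present in G. Then P[X_H = 1] = p^{5} = (3/5)^{5} = 243/3125.
By linearity of expectation: E[X] = Σ_H E[X_H] = 945 · p^{5} = 945 · 243/3125 = 45927/625.
Numerically: E[X] ≈ 73.483.

E[X] = 945 · (3/5)^{5} = 45927/625 ≈ 73.483.


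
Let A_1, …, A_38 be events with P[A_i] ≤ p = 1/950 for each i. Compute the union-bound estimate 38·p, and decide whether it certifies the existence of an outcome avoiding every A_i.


Union bound: P[∪_{i=1}^{38} A_i] ≤ Σ_i P[A_i] ≤ 38·p = 38·(1/950) = 1/25.
Numerically: 1/25 ≈ 0.0400.
Is 1/25 < 1? YES.
Since P[∪ A_i] ≤ 1/25 < 1, the complement has P[∩ A_i^c] ≥ 1 − 1/25 = 24/25 > 0, so some outcome avoids every A_i.

38·p = 1/25 ≈ 0.0400; existence CERTIFIED by the union bound.


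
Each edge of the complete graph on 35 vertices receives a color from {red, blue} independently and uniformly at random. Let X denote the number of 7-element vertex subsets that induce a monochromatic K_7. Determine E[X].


Let X = Σ_S X_S over the C(35, 7) = 6724520 subsets S of size 7, where X_S = 1 if the K_7 on S is monochromatic.
For a fixed S, the K_7 on S has C(7, 2) = 21 edges. P[all 21 edges red] = (1/2)^21, and likewise for blue, so P[monochromatic] = 2·(1/2)^21 = 2^{1 − 21} = 1/1048576.
Summing: E[X] = C(35, 7) · 2^{1 − 21} = 6724520 · 1/1048576 = 840565/131072.
Numerically: E[X] ≈ 6.4130.

E[X] = C(35,7)·2^(1−C(7,2)) = 840565/131072 ≈ 6.4130.


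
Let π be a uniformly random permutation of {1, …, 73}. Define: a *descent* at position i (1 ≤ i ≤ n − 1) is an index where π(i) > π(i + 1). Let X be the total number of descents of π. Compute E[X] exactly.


Write X = Σ X_I over i = 1, …, 72, with X_I the indicator of one descent.
There are 72 indicators.
For each fixed i, the pair (π(i), π(i+1)) is a uniformly random ordered pair of distinct values from {1, …, 73}; by symmetry P[π(i) > π(i+1)] = 1/2.
By linearity: E[X] = 72 · (1/2) = (73 − 1) · (1/2) = 36 ≈ 36.0000.

E[X] = 36 = 36.0000.


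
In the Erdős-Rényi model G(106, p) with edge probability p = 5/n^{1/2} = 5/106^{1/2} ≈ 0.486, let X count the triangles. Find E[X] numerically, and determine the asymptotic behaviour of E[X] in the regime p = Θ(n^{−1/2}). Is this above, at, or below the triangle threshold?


Number of potential triangles: C(106, 3) = 192920.
Each occurs with probability p³ ≈ (0.486)³ ≈ 1.14538e-01.
By linearity: E[X] = C(106, 3)·p³ ≈ 192920 · 1.14538e-01 ≈ 22096.753.
Since α = 1/2 < 1, p = c/n^{1/2} ≫ 1/n is above the triangle threshold p ~ 1/n. Asymptotically E[X] ~ (c³/6)·n^{3(1−α)} = (5³/6)·n^{1.5} → ∞; triangles are abundant w.h.p.

E[X] ≈ 22096.753; in regime p = Θ(1/n^{1/2}) E[X] diverges (above the triangle threshold p ~ 1/n).


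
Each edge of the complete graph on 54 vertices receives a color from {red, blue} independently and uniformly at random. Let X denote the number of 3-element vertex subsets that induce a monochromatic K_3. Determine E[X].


Let X = Σ_S X_S over the C(54, 3) = 24804 subsets S of size 3, where X_S = 1 if the K_3 on S is monochromatic.
For a fixed S, the K_3 on S has C(3, 2) = 3 edges. P[all 3 edges red] = (1/2)^3, and likewise for blue, so P[monochromatic] = 2·(1/2)^3 = 2^{1 − 3} = 1/4.
By linearity: E[X] = C(54, 3) · 2^{1 − 3} = 24804 · 1/4 = 6201.
Numerically: E[X] ≈ 6201.000000.

E[X] = C(54,3)·2^(1−C(3,2)) = 6201 ≈ 6201.000000.


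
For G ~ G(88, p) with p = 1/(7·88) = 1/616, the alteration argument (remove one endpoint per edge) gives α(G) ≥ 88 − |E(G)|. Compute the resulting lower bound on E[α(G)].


E[|E(G)|] = C(88, 2)·p = 3828 · (1/616) = 87/14.
E[α(G)] ≥ n − E[|E(G)|] = 88 − 87/14 = 1145/14.
Numerically: ≈ 81.78571.
(This is only a lower bound; the true E[α(G)] may be larger.)

E[α(G)] ≥ 1145/14 ≈ 81.78571.


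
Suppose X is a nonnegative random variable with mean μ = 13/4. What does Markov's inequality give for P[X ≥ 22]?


μ = E[X] = 13/4, a = 22.
Markov: P[X ≥ 22] ≤ μ/a = (13/4)/22 = 13/88.
Numerically: ≈ 0.147727.
(Since a = 22 > μ = 3.250000, the bound 13/88 is < 1 and informative.)

P[X ≥ 22] ≤ 13/88 ≈ 0.147727.


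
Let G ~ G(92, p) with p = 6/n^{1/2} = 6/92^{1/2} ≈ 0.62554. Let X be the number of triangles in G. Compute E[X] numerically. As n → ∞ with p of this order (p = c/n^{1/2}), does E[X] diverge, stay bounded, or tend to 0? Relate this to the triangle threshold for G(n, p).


Number of potential triangles: C(92, 3) = 125580.
Each occurs with probability p³ ≈ (0.62554)³ ≈ 2.4477779e-01.
By linearity: E[X] = C(92, 3)·p³ ≈ 125580 · 2.4477779e-01 ≈ 30739.19492.
Since α = 1/2 < 1, p = c/n^{1/2} ≫ 1/n is above the triangle threshold p ~ 1/n. Asymptotically E[X] ~ (c³/6)·n^{3(1−α)} = (6³/6)·n^{1.5} → ∞; triangles are abundant w.h.p.

E[X] ≈ 30739.19492; in regime p = Θ(1/n^{1/2}) E[X] diverges (above the triangle threshold p ~ 1/n).


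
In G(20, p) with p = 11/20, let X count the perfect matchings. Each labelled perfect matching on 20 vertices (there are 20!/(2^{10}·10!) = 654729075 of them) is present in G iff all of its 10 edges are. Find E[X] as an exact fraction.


K_20 has 20!/(2^{10}·10!) = 654729075 labelled perfect matchings.
For each such perfect matching H, let X_H = 1 if all 10 edges of H are present in G. Then P[X_H = 1] = p^{10} = (11/20)^{10} = 25937424601/10240000000000.
By linearity of expectation: E[X] = Σ_H E[X_H] = 654729075 · p^{10} = 654729075 · 25937424601/10240000000000 = 679279440675798963/409600000000.
Numerically: E[X] ≈ 1.66e+06.

E[X] = 654729075 · (11/20)^{10} = 679279440675798963/409600000000 ≈ 1.66e+06.


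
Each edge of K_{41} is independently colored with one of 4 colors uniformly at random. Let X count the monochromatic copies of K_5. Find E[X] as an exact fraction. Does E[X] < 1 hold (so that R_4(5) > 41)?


E[X] = C(41, 5) · 4^{1 − 10} = 749398 · 4^{−9} = 749398/262144.
As a reduced fraction: E[X] = 374699/131072 ≈ 2.8587.
Is E[X] < 1? NO.
Since E[X] ≥ 1, the first-moment bound is inconclusive at n = 41; it does NOT by itself certify R_4(5) > 41.

E[X] = 374699/131072 ≈ 2.8587; E[X] ≥ 1; first-moment method inconclusive here.


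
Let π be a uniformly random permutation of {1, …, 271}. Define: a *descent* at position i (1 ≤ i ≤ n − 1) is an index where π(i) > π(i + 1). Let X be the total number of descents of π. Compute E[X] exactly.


Write X = Σ X_I over i = 1, …, 270, with X_I the indicator of one descent.
There are 270 indicators.
For each fixed i, the pair (π(i), π(i+1)) is a uniformly random ordered pair of distinct values from {1, …, 271}; by symmetry P[π(i) > π(i+1)] = 1/2.
By linearity: E[X] = 270 · (1/2) = (271 − 1) · (1/2) = 135 ≈ 135.000000.

E[X] = 135 = 135.000000.


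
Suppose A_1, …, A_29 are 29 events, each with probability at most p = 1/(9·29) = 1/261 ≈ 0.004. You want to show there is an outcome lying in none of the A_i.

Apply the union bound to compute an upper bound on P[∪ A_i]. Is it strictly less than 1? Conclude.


Union bound: P[∪_{i=1}^{29} A_i] ≤ Σ_i P[A_i] ≤ 29·p = 29·(1/261) = 1/9.
Numerically: 1/9 ≈ 0.111.
Is 1/9 < 1? YES.
Since P[∪ A_i] ≤ 1/9 < 1, the complement has P[∩ A_i^c] ≥ 1 − 1/9 = 8/9 > 0, so some outcome avoids every A_i.

29·p = 1/9 ≈ 0.111; existence CERTIFIED by the union bound.


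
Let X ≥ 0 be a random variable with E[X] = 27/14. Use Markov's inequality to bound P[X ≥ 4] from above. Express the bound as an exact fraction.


μ = E[X] = 27/14, a = 4.
Markov: P[X ≥ 4] ≤ μ/a = (27/14)/4 = 27/56.
Numerically: ≈ 0.48214.
(Since a = 4 > μ = 1.92857, the bound 27/56 is < 1 and informative.)

P[X ≥ 4] ≤ 27/56 ≈ 0.48214.


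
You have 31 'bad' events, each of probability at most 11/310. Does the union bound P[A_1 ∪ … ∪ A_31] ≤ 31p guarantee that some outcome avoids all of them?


Union bound: P[∪_{i=1}^{31} A_i] ≤ Σ_i P[A_i] ≤ 31·p = 31·(11/310) = 11/10.
Numerically: 11/10 ≈ 1.100.
Is 11/10 < 1? NO.
Since the bound 11/10 is ≥ 1, the union bound is uninformative here; it does NOT by itself certify existence.

31·p = 11/10 ≈ 1.100; existence NOT certified by the union bound.


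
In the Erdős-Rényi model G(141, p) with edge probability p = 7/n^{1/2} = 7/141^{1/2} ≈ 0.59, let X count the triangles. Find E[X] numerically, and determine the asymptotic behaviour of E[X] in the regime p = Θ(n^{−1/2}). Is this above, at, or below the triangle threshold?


Number of potential triangles: C(141, 3) = 457310.
Each occurs with probability p³ ≈ (0.59)³ ≈ 2.04864e-01.
By linearity: E[X] = C(141, 3)·p³ ≈ 457310 · 2.04864e-01 ≈ 93686.313.
Since α = 1/2 < 1, p = c/n^{1/2} ≫ 1/n is above the triangle threshold p ~ 1/n. Asymptotically E[X] ~ (c³/6)·n^{3(1−α)} = (7³/6)·n^{1.5} → ∞; triangles are abundant w.h.p.

E[X] ≈ 93686.313; in regime p = Θ(1/n^{1/2}) E[X] diverges (above the triangle threshold p ~ 1/n).


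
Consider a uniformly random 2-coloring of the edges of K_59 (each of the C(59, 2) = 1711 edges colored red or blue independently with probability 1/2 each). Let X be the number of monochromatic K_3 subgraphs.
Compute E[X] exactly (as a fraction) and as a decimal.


Let X = Σ_S X_S over the C(59, 3) = 32509 subsets S of size 3, where X_S = 1 if the K_3 on S is monochromatic.
For a fixed S, the K_3 on S has C(3, 2) = 3 edges. P[all 3 edges red] = (1/2)^3, and likewise for blue, so P[monochromatic] = 2·(1/2)^3 = 2^{1 − 3} = 1/4.
By linearity of expectation: E[X] = C(59, 3) · 2^{1 − 3} = 32509 · 1/4 = 32509/4.
Numerically: E[X] ≈ 8127.250.

E[X] = C(59,3)·2^(1−C(3,2)) = 32509/4 ≈ 8127.250.


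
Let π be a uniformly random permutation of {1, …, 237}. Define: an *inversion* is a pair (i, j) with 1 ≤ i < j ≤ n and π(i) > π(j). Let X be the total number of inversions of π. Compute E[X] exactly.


Write X = Σ X_I over the C(237, 2) = 27966 pairs i < j, with X_I the indicator of one inversion.
There are 27966 indicators.
For each fixed pair i < j, the values π(i) and π(j) are two distinct elements of {1, …, 237} in uniformly random order; by symmetry P[π(i) > π(j)] = 1/2.
By linearity: E[X] = 27966 · (1/2) = C(237, 2) · (1/2) = 27966/2 = 13983 ≈ 13983.0000.

E[X] = 13983 = 13983.0000.


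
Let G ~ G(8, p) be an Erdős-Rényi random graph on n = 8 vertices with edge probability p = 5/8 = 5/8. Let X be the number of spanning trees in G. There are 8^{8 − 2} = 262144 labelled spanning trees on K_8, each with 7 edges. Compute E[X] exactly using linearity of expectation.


K_8 has 8^{8 − 2} = 262144 labelled spanning trees.
For each such spanning tree H, let X_H = 1 if all 7 edges of H are present in G. Then P[X_H = 1] = p^{7} = (5/8)^{7} = 78125/2097152.
By linearity: E[X] = Σ_H E[X_H] = 262144 · p^{7} = 262144 · 78125/2097152 = 78125/8.
Numerically: E[X] ≈ 9.77e+03.

E[X] = 262144 · (5/8)^{7} = 78125/8 ≈ 9.77e+03.


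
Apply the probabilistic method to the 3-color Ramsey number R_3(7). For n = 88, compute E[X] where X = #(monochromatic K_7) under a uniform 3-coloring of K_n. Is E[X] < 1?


E[X] = C(88, 7) · 3^{1 − 21} = 6348337336 · 3^{−20} = 6348337336/3486784401.
As a reduced fraction: E[X] = 6348337336/3486784401 ≈ 1.82069.
Is E[X] < 1? NO.
Since E[X] ≥ 1, the first-moment bound is inconclusive at n = 88; it does NOT by itself certify R_3(7) > 88.

E[X] = 6348337336/3486784401 ≈ 1.82069; E[X] ≥ 1; first-moment method inconclusive here.


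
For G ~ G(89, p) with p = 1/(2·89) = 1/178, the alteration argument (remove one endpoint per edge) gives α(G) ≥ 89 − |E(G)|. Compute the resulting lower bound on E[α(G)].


E[|E(G)|] = C(89, 2)·p = 3916 · (1/178) = 22.
E[α(G)] ≥ n − E[|E(G)|] = 89 − 22 = 67.
Numerically: ≈ 67.00000.
(This is only a lower bound; the true E[α(G)] may be larger.)

E[α(G)] ≥ 67 ≈ 67.00000.


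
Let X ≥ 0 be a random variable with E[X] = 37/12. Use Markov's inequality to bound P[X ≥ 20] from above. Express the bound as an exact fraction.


μ = E[X] = 37/12, a = 20.
Markov: P[X ≥ 20] ≤ μ/a = (37/12)/20 = 37/240.
Numerically: ≈ 0.154.
(Since a = 20 > μ = 3.083, the bound 37/240 is < 1 and informative.)

P[X ≥ 20] ≤ 37/240 ≈ 0.154.


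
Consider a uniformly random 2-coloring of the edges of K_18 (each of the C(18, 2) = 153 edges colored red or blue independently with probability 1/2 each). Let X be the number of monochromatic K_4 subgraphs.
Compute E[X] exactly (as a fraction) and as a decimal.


Let X = Σ_S X_S over the C(18, 4) = 3060 subsets S of size 4, where X_S = 1 if the K_4 on S is monochromatic.
For a fixed S, the K_4 on S has C(4, 2) = 6 edges. P[all 6 edges red] = (1/2)^6, and likewise for blue, so P[monochromatic] = 2·(1/2)^6 = 2^{1 − 6} = 1/32.
Summing: E[X] = C(18, 4) · 2^{1 − 6} = 3060 · 1/32 = 765/8.
Numerically: E[X] ≈ 95.625000.

E[X] = C(18,4)·2^(1−C(4,2)) = 765/8 ≈ 95.625000.


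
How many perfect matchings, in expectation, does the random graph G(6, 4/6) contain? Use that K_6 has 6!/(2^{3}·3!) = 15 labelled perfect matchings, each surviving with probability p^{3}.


K_6 has 6!/(2^{3}·3!) = 15 labelled perfect matchings.
For each such perfect matching H, let X_H = 1 if all 3 edges of H are present in G. Then P[X_H = 1] = p^{3} = (2/3)^{3} = 8/27.
By linearity of expectation: E[X] = Σ_H E[X_H] = 15 · p^{3} = 15 · 8/27 = 40/9.
Numerically: E[X] ≈ 4.444.

E[X] = 15 · (2/3)^{3} = 40/9 ≈ 4.444.


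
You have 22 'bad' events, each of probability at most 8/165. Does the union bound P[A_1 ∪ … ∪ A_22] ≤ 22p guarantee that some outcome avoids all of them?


Union bound: P[∪_{i=1}^{22} A_i] ≤ Σ_i P[A_i] ≤ 22·p = 22·(8/165) = 16/15.
Numerically: 16/15 ≈ 1.066667.
Is 16/15 < 1? NO.
Since the bound 16/15 is ≥ 1, the union bound is uninformative here; it does NOT by itself certify existence.

22·p = 16/15 ≈ 1.066667; existence NOT certified by the union bound.


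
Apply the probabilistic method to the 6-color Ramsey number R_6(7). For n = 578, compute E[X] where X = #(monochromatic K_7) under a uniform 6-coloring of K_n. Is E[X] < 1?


E[X] = C(578, 7) · 6^{1 − 21} = 4123120110457920 · 6^{−20} = 4123120110457920/3656158440062976.
As a reduced fraction: E[X] = 21474583908635/19042491875328 ≈ 1.127719.
Is E[X] < 1? NO.
Since E[X] ≥ 1, the first-moment bound is inconclusive at n = 578; it does NOT by itself certify R_6(7) > 578.

E[X] = 21474583908635/19042491875328 ≈ 1.127719; E[X] ≥ 1; first-moment method inconclusive here.


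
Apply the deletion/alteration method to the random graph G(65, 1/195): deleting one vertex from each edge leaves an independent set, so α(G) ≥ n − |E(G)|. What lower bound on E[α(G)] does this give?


E[|E(G)|] = C(65, 2)·p = 2080 · (1/195) = 32/3.
E[α(G)] ≥ n − E[|E(G)|] = 65 − 32/3 = 163/3.
Numerically: ≈ 54.333.
(This is only a lower bound; the true E[α(G)] may be larger.)

E[α(G)] ≥ 163/3 ≈ 54.333.


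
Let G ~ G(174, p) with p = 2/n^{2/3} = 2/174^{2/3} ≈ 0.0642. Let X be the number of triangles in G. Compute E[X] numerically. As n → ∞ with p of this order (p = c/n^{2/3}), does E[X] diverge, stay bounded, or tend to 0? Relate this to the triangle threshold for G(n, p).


Number of potential triangles: C(174, 3) = 862924.
Each occurs with probability p³ ≈ (0.0642)³ ≈ 2.64236e-04.
By linearity: E[X] = C(174, 3)·p³ ≈ 862924 · 2.64236e-04 ≈ 228.015.
Since α = 2/3 < 1, p = c/n^{2/3} ≫ 1/n is above the triangle threshold p ~ 1/n. Asymptotically E[X] ~ (c³/6)·n^{3(1−α)} = (2³/6)·n^{1} → ∞; triangles are abundant w.h.p.

E[X] ≈ 228.015; in regime p = Θ(1/n^{2/3}) E[X] diverges (above the triangle threshold p ~ 1/n).
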